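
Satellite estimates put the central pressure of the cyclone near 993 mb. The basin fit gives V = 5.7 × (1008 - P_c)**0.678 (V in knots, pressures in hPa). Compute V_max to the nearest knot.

36 kt

ΔP = 1008 − 993 = 15 mb.
15^0.678 ≈ 6.272.
V ≈ 5.7 × 6.272 ≈ 35.7 kt.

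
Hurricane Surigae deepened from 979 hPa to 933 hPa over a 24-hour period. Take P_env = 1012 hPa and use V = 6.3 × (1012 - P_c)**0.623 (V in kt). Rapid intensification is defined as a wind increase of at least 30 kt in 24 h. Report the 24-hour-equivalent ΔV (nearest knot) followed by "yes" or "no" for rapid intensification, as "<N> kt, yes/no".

V₁: ΔP = 33, V ≈ 6.3 × 33^0.623 ≈ 55.64 kt.
V₂: ΔP = 79, V ≈ 6.3 × 79^0.623 ≈ 95.84 kt.
ΔV over 24 h = 40.20 kt → 24 h equivalent = 40.20 × 24/24 ≈ 40.20 kt.
40 kt ≥ 30 kt ⇒ rapid intensification.

40 kt, yes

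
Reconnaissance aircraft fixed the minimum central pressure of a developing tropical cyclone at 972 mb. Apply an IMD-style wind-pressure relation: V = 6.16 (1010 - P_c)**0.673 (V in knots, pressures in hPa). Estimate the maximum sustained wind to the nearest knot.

ΔP = 1010 − 972 = 38 mb.
38^0.673 ≈ 11.566.
V ≈ 6.16 × 11.566 ≈ 71.2 kt.

71 kt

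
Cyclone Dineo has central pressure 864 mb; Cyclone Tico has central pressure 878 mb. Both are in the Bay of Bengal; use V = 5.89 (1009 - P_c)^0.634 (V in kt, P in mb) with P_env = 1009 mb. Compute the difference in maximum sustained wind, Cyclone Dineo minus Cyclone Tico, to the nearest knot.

Cyclone Dineo: ΔP = 145; V ≈ 5.89 × 145^0.634 ≈ 138.17 kt.
Cyclone Tico: ΔP = 131; V ≈ 5.89 × 131^0.634 ≈ 129.56 kt.
Difference ≈ 138.17 − 129.56 = 8.61 → 9 kt.

9 kt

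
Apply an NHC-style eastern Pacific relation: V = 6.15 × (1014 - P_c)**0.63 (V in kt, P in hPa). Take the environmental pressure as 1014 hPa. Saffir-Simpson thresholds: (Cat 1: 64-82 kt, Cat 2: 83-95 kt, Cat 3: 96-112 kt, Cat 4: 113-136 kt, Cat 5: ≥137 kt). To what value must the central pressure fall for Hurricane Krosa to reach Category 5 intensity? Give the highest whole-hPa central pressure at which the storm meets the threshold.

Category 5 begins at V = 137 kt.
Required ΔP = (137/6.15)^(1/0.63) = 22.276^1.587 ≈ 137.86 hPa.
P_c ≤ 1014 − 137.86 = 876.14, so the highest integer P_c is 876 hPa.

876 hPa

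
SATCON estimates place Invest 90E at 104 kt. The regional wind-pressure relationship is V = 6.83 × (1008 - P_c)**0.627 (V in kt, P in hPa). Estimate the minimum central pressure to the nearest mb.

931 mb

ΔP = (V / 6.83)^(1/0.627) = (104/6.83)^1.595.
104/6.83 = 15.227; 15.227^1.595 ≈ 76.94 mb.
P_c = 1008 − 76.94 = 931.06 ≈ 931 mb.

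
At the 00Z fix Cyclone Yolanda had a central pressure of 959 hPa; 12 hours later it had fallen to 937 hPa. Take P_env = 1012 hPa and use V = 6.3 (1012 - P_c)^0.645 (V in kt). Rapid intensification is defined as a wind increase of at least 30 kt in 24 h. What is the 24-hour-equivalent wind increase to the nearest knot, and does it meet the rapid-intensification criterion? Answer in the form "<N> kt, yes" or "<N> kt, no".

V₁: ΔP = 53, V ≈ 6.3 × 53^0.645 ≈ 81.56 kt.
V₂: ΔP = 75, V ≈ 6.3 × 75^0.645 ≈ 102.04 kt.
ΔV over 12 h = 20.48 kt → 24 h equivalent = 20.48 × 24/12 ≈ 40.96 kt.
41 kt ≥ 30 kt ⇒ rapid intensification.

41 kt, yes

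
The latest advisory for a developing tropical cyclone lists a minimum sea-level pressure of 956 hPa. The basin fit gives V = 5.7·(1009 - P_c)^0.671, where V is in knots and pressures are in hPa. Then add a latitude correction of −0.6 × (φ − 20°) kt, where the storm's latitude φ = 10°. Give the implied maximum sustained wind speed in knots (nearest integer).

ΔP = 1009 − 956 = 53 hPa.
53^0.671 ≈ 14.355.
V ≈ 5.7 × 14.355 ≈ 81.8 kt.
Latitude correction: −0.6 × (10 − 20) = 6 kt.
Corrected V ≈ 87.8 kt → 88 kt.

88 kt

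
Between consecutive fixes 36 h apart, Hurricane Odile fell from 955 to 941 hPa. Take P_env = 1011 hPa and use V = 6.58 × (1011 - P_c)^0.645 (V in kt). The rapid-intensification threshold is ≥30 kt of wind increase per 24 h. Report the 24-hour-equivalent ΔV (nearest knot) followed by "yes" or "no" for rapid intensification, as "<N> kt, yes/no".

V₁: ΔP = 56, V ≈ 6.58 × 56^0.645 ≈ 88.27 kt.
V₂: ΔP = 70, V ≈ 6.58 × 70^0.645 ≈ 101.93 kt.
ΔV over 36 h = 13.66 kt → 24 h equivalent = 13.66 × 24/36 ≈ 9.11 kt.
9 kt < 30 kt ⇒ not rapid intensification.

9 kt, no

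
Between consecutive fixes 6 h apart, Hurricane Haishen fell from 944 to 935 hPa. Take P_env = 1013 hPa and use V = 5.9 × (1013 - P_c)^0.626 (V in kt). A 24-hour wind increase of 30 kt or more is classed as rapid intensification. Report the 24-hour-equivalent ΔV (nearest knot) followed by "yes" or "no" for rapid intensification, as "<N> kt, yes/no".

V₁: ΔP = 69, V ≈ 5.9 × 69^0.626 ≈ 83.55 kt.
V₂: ΔP = 78, V ≈ 5.9 × 78^0.626 ≈ 90.22 kt.
ΔV over 6 h = 6.67 kt → 24 h equivalent = 6.67 × 24/6 ≈ 26.68 kt.
27 kt < 30 kt ⇒ not rapid intensification.

27 kt, no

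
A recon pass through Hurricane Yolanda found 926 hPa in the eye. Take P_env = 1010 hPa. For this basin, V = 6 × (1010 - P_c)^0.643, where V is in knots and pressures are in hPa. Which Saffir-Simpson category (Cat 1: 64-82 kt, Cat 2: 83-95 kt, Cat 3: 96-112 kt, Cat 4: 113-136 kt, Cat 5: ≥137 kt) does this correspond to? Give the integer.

ΔP = 1010 − 926 = 84 hPa.
V ≈ 6 × 84^0.643 = 6 × 17.27 ≈ 104 kt.
104 kt falls in the Category 3 band.

3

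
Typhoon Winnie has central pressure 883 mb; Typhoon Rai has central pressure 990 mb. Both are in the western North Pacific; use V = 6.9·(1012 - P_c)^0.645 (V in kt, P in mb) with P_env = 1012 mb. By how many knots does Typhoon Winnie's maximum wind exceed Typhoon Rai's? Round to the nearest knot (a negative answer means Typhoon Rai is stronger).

108 kt

Typhoon Winnie: ΔP = 129; V ≈ 6.9 × 129^0.645 ≈ 158.55 kt.
Typhoon Rai: ΔP = 22; V ≈ 6.9 × 22^0.645 ≈ 50.67 kt.
Difference ≈ 158.55 − 50.67 = 107.88 → 108 kt.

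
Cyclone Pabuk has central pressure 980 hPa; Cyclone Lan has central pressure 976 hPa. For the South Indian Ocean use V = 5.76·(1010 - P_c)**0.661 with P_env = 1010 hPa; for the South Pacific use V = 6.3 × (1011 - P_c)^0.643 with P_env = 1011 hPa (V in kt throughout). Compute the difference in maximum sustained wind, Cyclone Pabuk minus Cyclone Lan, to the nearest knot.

-7 kt

Cyclone Pabuk: ΔP = 30; V ≈ 5.76 × 30^0.661 ≈ 54.55 kt.
Cyclone Lan: ΔP = 35; V ≈ 6.3 × 35^0.643 ≈ 61.97 kt.
Difference ≈ 54.55 − 61.97 = -7.42 → -7 kt.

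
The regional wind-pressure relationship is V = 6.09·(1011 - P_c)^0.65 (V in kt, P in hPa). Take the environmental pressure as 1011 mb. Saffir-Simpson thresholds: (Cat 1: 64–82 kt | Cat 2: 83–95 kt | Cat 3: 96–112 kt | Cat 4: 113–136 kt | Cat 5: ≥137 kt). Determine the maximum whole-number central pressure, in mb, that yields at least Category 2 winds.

Category 2 begins at V = 83 kt.
Required ΔP = (83/6.09)^(1/0.65) = 13.629^1.538 ≈ 55.63 mb.
P_c ≤ 1011 − 55.63 = 955.37, so the highest integer P_c is 955 mb.

955 mb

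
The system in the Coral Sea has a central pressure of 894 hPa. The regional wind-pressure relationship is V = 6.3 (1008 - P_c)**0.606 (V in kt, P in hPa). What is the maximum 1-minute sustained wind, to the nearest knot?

111 kt

ΔP = 1008 − 894 = 114 hPa.
114^0.606 ≈ 17.639.
V ≈ 6.3 × 17.639 ≈ 111.1 kt.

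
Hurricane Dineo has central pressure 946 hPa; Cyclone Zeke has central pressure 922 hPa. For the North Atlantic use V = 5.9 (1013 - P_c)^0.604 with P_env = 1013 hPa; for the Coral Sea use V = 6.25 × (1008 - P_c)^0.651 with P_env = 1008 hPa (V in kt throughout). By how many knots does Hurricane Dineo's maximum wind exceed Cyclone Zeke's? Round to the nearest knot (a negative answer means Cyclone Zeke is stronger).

-39 kt

Hurricane Dineo: ΔP = 67; V ≈ 5.9 × 67^0.604 ≈ 74.78 kt.
Cyclone Zeke: ΔP = 86; V ≈ 6.25 × 86^0.651 ≈ 113.56 kt.
Difference ≈ 74.78 − 113.56 = -38.78 → -39 kt.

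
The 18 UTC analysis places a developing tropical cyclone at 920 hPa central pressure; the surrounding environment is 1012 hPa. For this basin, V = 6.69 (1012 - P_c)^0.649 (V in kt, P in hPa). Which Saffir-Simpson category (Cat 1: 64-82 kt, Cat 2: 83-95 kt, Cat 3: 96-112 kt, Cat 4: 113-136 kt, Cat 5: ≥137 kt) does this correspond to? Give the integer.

4

ΔP = 1012 − 920 = 92 hPa.
V ≈ 6.69 × 92^0.649 = 6.69 × 18.81 ≈ 126 kt.
126 kt falls in the Category 4 band.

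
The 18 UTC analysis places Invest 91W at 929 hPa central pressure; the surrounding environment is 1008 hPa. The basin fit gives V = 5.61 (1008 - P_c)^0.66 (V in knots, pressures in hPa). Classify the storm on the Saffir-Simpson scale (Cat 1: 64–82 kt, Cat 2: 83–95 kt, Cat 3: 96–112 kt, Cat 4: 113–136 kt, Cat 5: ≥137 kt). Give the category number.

3

ΔP = 1008 − 929 = 79 hPa.
V ≈ 5.61 × 79^0.66 = 5.61 × 17.88 ≈ 100 kt.
100 kt falls in the Category 3 band.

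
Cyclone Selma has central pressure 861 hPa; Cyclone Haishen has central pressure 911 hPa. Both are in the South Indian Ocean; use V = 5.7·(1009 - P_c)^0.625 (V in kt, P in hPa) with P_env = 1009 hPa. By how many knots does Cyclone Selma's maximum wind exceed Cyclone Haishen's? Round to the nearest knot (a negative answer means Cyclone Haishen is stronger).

Cyclone Selma: ΔP = 148; V ≈ 5.7 × 148^0.625 ≈ 129.51 kt.
Cyclone Haishen: ΔP = 98; V ≈ 5.7 × 98^0.625 ≈ 100.09 kt.
Difference ≈ 129.51 − 100.09 = 29.42 → 29 kt.

29 kt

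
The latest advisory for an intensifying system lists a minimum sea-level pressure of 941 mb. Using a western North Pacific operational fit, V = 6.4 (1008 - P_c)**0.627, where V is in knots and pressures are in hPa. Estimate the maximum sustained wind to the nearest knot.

89 kt

ΔP = 1008 − 941 = 67 mb.
67^0.627 ≈ 13.962.
V ≈ 6.4 × 13.962 ≈ 89.4 kt.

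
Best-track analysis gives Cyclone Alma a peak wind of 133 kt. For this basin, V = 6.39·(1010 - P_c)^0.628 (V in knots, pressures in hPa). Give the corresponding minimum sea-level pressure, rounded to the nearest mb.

884 mb

ΔP = (V / 6.39)^(1/0.628) = (133/6.39)^1.592.
133/6.39 = 20.814; 20.814^1.592 ≈ 125.69 mb.
P_c = 1010 − 125.69 = 884.31 ≈ 884 mb.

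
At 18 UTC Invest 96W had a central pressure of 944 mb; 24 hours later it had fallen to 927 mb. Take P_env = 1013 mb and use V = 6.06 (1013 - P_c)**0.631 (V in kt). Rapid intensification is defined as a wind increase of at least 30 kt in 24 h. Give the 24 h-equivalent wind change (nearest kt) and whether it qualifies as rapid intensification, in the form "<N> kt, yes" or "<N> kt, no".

V₁: ΔP = 69, V ≈ 6.06 × 69^0.631 ≈ 87.66 kt.
V₂: ΔP = 86, V ≈ 6.06 × 86^0.631 ≈ 100.73 kt.
ΔV over 24 h = 13.07 kt → 24 h equivalent = 13.07 × 24/24 ≈ 13.07 kt.
13 kt < 30 kt ⇒ not rapid intensification.

13 kt, no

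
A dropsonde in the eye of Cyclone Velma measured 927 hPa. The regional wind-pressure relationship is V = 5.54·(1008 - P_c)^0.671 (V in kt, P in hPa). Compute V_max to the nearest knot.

106 kt

ΔP = 1008 − 927 = 81 hPa.
81^0.671 ≈ 19.081.
V ≈ 5.54 × 19.081 ≈ 105.7 kt.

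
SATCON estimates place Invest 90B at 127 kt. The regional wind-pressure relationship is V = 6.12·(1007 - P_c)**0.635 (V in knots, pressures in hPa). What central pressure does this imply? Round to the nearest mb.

ΔP = (V / 6.12)^(1/0.635) = (127/6.12)^1.575.
127/6.12 = 20.752; 20.752^1.575 ≈ 118.60 mb.
P_c = 1007 − 118.60 = 888.40 ≈ 888 mb.

888 mb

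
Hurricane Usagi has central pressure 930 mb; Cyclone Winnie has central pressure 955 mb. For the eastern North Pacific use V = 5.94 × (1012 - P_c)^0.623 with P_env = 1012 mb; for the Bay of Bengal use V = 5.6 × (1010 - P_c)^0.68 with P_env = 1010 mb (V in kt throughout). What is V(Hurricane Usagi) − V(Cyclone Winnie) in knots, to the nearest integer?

7 kt

Hurricane Usagi: ΔP = 82; V ≈ 5.94 × 82^0.623 ≈ 92.49 kt.
Cyclone Winnie: ΔP = 55; V ≈ 5.6 × 55^0.68 ≈ 85.43 kt.
Difference ≈ 92.49 − 85.43 = 7.06 → 7 kt.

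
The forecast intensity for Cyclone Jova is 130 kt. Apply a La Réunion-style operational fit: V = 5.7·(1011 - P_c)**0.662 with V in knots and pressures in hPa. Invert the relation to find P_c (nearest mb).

ΔP = (V / 5.7)^(1/0.662) = (130/5.7)^1.511.
130/5.7 = 22.807; 22.807^1.511 ≈ 112.58 mb.
P_c = 1011 − 112.58 = 898.42 ≈ 898 mb.

898 mb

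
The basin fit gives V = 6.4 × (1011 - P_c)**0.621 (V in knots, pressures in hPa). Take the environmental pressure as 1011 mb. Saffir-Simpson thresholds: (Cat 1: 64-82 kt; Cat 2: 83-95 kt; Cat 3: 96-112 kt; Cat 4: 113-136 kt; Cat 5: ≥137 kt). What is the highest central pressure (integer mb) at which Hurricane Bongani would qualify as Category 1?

970 mb

Category 1 begins at V = 64 kt.
Required ΔP = (64/6.4)^(1/0.621) = 10.000^1.610 ≈ 40.77 mb.
P_c ≤ 1011 − 40.77 = 970.23, so the highest integer P_c is 970 mb.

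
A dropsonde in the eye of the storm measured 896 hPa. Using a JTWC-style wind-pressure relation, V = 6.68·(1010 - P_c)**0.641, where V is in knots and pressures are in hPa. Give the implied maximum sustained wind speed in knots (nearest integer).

ΔP = 1010 − 896 = 114 hPa.
114^0.641 ≈ 20.820.
V ≈ 6.68 × 20.820 ≈ 139.1 kt.

139 kt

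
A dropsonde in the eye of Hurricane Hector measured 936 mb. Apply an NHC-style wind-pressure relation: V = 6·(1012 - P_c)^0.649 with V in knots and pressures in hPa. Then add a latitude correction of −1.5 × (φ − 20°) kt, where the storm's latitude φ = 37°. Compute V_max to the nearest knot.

74 kt

ΔP = 1012 − 936 = 76 mb.
76^0.649 ≈ 16.621.
V ≈ 6 × 16.621 ≈ 99.7 kt.
Latitude correction: −1.5 × (37 − 20) = -25.5 kt.
Corrected V ≈ 74.2 kt → 74 kt.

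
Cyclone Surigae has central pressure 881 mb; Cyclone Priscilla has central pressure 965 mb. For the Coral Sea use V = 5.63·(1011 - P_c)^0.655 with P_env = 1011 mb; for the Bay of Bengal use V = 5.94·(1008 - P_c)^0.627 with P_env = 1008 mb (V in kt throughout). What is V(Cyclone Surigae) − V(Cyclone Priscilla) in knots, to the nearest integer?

Cyclone Surigae: ΔP = 130; V ≈ 5.63 × 130^0.655 ≈ 136.50 kt.
Cyclone Priscilla: ΔP = 43; V ≈ 5.94 × 43^0.627 ≈ 62.80 kt.
Difference ≈ 136.50 − 62.80 = 73.70 → 74 kt.

74 kt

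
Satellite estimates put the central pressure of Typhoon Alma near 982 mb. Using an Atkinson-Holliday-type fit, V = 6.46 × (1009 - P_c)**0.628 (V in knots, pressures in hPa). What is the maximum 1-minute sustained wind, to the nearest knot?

51 kt

ΔP = 1009 − 982 = 27 mb.
27^0.628 ≈ 7.923.
V ≈ 6.46 × 7.923 ≈ 51.2 kt.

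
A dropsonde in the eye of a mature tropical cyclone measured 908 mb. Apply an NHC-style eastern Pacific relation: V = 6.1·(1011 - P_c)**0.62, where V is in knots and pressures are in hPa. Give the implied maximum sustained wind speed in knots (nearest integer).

108 kt

ΔP = 1011 − 908 = 103 mb.
103^0.62 ≈ 17.699.
V ≈ 6.1 × 17.699 ≈ 108.0 kt.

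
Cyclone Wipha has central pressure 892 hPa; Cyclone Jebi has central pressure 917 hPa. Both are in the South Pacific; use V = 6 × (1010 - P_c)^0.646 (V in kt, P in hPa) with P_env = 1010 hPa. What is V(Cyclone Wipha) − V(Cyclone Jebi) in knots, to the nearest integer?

Cyclone Wipha: ΔP = 118; V ≈ 6 × 118^0.646 ≈ 130.79 kt.
Cyclone Jebi: ΔP = 93; V ≈ 6 × 93^0.646 ≈ 112.15 kt.
Difference ≈ 130.79 − 112.15 = 18.64 → 19 kt.

19 kt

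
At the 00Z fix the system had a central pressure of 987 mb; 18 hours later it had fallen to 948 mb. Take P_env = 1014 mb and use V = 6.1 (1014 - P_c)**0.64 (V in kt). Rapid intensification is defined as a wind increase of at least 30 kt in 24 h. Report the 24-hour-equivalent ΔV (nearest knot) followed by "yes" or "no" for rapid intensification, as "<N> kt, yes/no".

V₁: ΔP = 27, V ≈ 6.1 × 27^0.64 ≈ 50.28 kt.
V₂: ΔP = 66, V ≈ 6.1 × 66^0.64 ≈ 89.09 kt.
ΔV over 18 h = 38.81 kt → 24 h equivalent = 38.81 × 24/18 ≈ 51.75 kt.
52 kt ≥ 30 kt ⇒ rapid intensification.

52 kt, yes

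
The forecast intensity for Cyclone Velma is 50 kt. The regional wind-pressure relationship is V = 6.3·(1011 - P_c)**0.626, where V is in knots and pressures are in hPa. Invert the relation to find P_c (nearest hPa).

984 hPa

ΔP = (V / 6.3)^(1/0.626) = (50/6.3)^1.597.
50/6.3 = 7.937; 7.937^1.597 ≈ 27.36 hPa.
P_c = 1011 − 27.36 = 983.64 ≈ 984 hPa.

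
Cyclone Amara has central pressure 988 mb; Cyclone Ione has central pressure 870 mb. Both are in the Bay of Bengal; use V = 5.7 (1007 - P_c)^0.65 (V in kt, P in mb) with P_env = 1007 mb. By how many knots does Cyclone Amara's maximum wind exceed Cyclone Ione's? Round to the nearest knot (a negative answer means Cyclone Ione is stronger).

Cyclone Amara: ΔP = 19; V ≈ 5.7 × 19^0.65 ≈ 38.64 kt.
Cyclone Ione: ΔP = 137; V ≈ 5.7 × 137^0.65 ≈ 139.55 kt.
Difference ≈ 38.64 − 139.55 = -100.91 → -101 kt.

-101 kt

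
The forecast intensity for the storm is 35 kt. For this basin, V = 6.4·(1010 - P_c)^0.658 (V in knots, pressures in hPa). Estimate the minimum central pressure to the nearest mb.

ΔP = (V / 6.4)^(1/0.658) = (35/6.4)^1.520.
35/6.4 = 5.469; 5.469^1.520 ≈ 13.23 mb.
P_c = 1010 − 13.23 = 996.77 ≈ 997 mb.

997 mb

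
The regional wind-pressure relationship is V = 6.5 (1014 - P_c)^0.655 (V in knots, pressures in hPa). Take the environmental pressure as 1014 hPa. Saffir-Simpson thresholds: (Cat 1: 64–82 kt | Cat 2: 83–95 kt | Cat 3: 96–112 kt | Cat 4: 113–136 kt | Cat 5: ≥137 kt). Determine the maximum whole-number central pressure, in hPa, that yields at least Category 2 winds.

Category 2 begins at V = 83 kt.
Required ΔP = (83/6.5)^(1/0.655) = 12.769^1.527 ≈ 48.84 hPa.
P_c ≤ 1014 − 48.84 = 965.16, so the highest integer P_c is 965 hPa.

965 hPa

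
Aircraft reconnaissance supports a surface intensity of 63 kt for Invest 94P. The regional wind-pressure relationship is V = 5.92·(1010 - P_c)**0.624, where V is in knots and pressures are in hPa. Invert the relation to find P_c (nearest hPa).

ΔP = (V / 5.92)^(1/0.624) = (63/5.92)^1.603.
63/5.92 = 10.642; 10.642^1.603 ≈ 44.24 hPa.
P_c = 1010 − 44.24 = 965.76 ≈ 966 hPa.

966 hPa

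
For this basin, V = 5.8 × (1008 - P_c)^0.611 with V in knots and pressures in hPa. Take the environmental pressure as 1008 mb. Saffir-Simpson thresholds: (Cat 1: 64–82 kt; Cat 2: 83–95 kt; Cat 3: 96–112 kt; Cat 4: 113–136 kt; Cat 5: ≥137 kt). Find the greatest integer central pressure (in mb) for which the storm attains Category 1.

Category 1 begins at V = 64 kt.
Required ΔP = (64/5.8)^(1/0.611) = 11.034^1.637 ≈ 50.89 mb.
P_c ≤ 1008 − 50.89 = 957.11, so the highest integer P_c is 957 mb.

957 mb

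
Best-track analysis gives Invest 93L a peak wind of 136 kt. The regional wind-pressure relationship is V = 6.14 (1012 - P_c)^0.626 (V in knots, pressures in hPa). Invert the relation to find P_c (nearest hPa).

871 hPa

ΔP = (V / 6.14)^(1/0.626) = (136/6.14)^1.597.
136/6.14 = 22.150; 22.150^1.597 ≈ 140.98 hPa.
P_c = 1012 − 140.98 = 871.02 ≈ 871 hPa.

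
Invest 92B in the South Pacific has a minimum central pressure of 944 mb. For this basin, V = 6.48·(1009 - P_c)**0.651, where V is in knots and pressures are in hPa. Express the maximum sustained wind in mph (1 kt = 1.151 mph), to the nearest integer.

ΔP = 1009 − 944 = 65 mb.
V ≈ 6.48 × 65^0.651 = 6.48 × 15.143 ≈ 98.125 kt.
98.125 × 1.151 ≈ 112.94 mph → 113 mph.

113 mph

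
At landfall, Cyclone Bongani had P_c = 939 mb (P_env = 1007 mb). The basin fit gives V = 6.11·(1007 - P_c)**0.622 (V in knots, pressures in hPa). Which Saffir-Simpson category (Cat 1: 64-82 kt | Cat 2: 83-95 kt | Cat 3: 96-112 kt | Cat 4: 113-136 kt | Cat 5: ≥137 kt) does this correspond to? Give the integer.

2

ΔP = 1007 − 939 = 68 mb.
V ≈ 6.11 × 68^0.622 = 6.11 × 13.80 ≈ 84 kt.
84 kt falls in the Category 2 band.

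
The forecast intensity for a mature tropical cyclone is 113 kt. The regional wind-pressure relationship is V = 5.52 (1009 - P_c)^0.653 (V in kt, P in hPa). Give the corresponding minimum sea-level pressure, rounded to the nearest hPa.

ΔP = (V / 5.52)^(1/0.653) = (113/5.52)^1.531.
113/5.52 = 20.471; 20.471^1.531 ≈ 101.83 hPa.
P_c = 1009 − 101.83 = 907.17 ≈ 907 hPa.

907 hPa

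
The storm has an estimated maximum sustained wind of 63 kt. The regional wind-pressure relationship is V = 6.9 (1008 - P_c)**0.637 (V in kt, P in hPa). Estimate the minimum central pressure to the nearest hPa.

976 hPa

ΔP = (V / 6.9)^(1/0.637) = (63/6.9)^1.570.
63/6.9 = 9.130; 9.130^1.570 ≈ 32.20 hPa.
P_c = 1008 − 32.20 = 975.80 ≈ 976 hPa.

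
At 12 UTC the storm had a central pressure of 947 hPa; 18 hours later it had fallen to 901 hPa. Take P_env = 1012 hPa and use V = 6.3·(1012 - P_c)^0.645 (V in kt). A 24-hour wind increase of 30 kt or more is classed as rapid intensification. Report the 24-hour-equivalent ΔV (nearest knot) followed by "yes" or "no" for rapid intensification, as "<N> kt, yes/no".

V₁: ΔP = 65, V ≈ 6.3 × 65^0.645 ≈ 93.04 kt.
V₂: ΔP = 111, V ≈ 6.3 × 111^0.645 ≈ 131.39 kt.
ΔV over 18 h = 38.35 kt → 24 h equivalent = 38.35 × 24/18 ≈ 51.13 kt.
51 kt ≥ 30 kt ⇒ rapid intensification.

51 kt, yes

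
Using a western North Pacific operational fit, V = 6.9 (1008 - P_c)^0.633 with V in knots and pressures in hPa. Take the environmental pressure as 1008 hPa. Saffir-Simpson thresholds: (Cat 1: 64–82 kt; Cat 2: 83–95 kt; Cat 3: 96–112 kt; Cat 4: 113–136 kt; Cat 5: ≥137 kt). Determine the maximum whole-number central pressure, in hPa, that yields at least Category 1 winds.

Category 1 begins at V = 64 kt.
Required ΔP = (64/6.9)^(1/0.633) = 9.275^1.580 ≈ 33.74 hPa.
P_c ≤ 1008 − 33.74 = 974.26, so the highest integer P_c is 974 hPa.

974 hPa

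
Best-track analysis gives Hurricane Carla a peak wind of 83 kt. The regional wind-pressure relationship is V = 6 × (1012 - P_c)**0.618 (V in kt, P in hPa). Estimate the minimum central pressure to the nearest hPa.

ΔP = (V / 6)^(1/0.618) = (83/6)^1.618.
83/6 = 13.833; 13.833^1.618 ≈ 70.17 hPa.
P_c = 1012 − 70.17 = 941.83 ≈ 942 hPa.

942 hPa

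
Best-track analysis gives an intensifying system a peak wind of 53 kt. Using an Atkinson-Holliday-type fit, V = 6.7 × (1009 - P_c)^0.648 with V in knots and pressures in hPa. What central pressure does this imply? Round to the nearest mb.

985 mb

ΔP = (V / 6.7)^(1/0.648) = (53/6.7)^1.543.
53/6.7 = 7.910; 7.910^1.543 ≈ 24.33 mb.
P_c = 1009 − 24.33 = 984.67 ≈ 985 mb.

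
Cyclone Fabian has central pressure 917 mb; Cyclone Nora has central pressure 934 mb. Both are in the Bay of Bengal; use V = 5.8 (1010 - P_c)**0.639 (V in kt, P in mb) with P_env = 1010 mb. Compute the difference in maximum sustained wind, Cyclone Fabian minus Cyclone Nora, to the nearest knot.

13 kt

Cyclone Fabian: ΔP = 93; V ≈ 5.8 × 93^0.639 ≈ 105.02 kt.
Cyclone Nora: ΔP = 76; V ≈ 5.8 × 76^0.639 ≈ 92.31 kt.
Difference ≈ 105.02 − 92.31 = 12.71 → 13 kt.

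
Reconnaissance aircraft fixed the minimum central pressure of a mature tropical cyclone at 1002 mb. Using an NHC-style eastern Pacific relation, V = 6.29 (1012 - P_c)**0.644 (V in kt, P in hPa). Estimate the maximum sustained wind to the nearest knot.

ΔP = 1012 − 1002 = 10 mb.
10^0.644 ≈ 4.406.
V ≈ 6.29 × 4.406 ≈ 27.7 kt.

28 kt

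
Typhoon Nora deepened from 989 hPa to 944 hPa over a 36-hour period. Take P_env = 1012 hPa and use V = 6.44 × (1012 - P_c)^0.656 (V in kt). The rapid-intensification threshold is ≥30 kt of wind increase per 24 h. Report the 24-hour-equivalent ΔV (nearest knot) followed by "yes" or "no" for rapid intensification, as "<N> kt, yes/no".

V₁: ΔP = 23, V ≈ 6.44 × 23^0.656 ≈ 50.37 kt.
V₂: ΔP = 68, V ≈ 6.44 × 68^0.656 ≈ 102.57 kt.
ΔV over 36 h = 52.20 kt → 24 h equivalent = 52.20 × 24/36 ≈ 34.80 kt.
35 kt ≥ 30 kt ⇒ rapid intensification.

35 kt, yes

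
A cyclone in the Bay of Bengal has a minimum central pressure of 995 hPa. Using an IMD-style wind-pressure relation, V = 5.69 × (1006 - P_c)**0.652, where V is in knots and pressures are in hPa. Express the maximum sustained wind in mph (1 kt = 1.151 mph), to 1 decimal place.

31.3 mph

ΔP = 1006 − 995 = 11 hPa.
V ≈ 5.69 × 11^0.652 = 5.69 × 4.775 ≈ 27.171 kt.
27.171 × 1.151 ≈ 31.27 mph → 31.3 mph.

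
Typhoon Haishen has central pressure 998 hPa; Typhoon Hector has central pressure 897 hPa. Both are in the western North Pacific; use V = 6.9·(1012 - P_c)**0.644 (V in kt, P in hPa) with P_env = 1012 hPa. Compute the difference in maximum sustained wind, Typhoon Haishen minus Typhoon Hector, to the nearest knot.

-109 kt

Typhoon Haishen: ΔP = 14; V ≈ 6.9 × 14^0.644 ≈ 37.75 kt.
Typhoon Hector: ΔP = 115; V ≈ 6.9 × 115^0.644 ≈ 146.53 kt.
Difference ≈ 37.75 − 146.53 = -108.78 → -109 kt.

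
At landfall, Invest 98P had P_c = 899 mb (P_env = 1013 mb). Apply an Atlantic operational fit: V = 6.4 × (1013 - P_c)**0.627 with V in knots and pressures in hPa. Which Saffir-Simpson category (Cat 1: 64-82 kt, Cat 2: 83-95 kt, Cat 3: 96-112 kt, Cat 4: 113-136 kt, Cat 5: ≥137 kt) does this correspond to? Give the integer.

4

ΔP = 1013 − 899 = 114 mb.
V ≈ 6.4 × 114^0.627 = 6.4 × 19.48 ≈ 125 kt.
125 kt falls in the Category 4 band.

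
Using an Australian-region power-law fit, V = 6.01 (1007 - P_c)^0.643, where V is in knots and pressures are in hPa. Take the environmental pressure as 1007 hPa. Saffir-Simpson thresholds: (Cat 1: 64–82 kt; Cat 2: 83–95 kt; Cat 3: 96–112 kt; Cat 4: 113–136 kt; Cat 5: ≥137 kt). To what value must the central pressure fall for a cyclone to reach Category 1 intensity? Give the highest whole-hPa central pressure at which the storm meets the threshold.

Category 1 begins at V = 64 kt.
Required ΔP = (64/6.01)^(1/0.643) = 10.649^1.555 ≈ 39.60 hPa.
P_c ≤ 1007 − 39.60 = 967.40, so the highest integer P_c is 967 hPa.

967 hPa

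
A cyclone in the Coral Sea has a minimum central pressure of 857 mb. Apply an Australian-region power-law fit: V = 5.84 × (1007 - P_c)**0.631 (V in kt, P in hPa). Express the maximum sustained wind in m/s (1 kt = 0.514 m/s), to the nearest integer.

71 m/s

ΔP = 1007 − 857 = 150 mb.
V ≈ 5.84 × 150^0.631 = 5.84 × 23.611 ≈ 137.888 kt.
137.888 × 0.514 ≈ 70.87 m/s → 71 m/s.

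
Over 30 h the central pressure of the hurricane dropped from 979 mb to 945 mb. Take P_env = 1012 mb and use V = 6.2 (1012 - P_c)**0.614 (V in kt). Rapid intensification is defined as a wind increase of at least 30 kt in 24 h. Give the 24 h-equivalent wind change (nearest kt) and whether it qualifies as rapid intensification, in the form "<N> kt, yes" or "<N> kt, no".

23 kt, no

V₁: ΔP = 33, V ≈ 6.2 × 33^0.614 ≈ 53.06 kt.
V₂: ΔP = 67, V ≈ 6.2 × 67^0.614 ≈ 81.96 kt.
ΔV over 30 h = 28.90 kt → 24 h equivalent = 28.90 × 24/30 ≈ 23.12 kt.
23 kt < 30 kt ⇒ not rapid intensification.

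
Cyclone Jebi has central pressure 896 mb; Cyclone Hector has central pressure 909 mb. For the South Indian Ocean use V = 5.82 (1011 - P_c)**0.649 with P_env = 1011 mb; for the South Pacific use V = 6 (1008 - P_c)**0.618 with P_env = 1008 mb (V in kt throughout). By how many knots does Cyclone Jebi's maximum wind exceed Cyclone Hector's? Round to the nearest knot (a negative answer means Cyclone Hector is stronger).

Cyclone Jebi: ΔP = 115; V ≈ 5.82 × 115^0.649 ≈ 126.57 kt.
Cyclone Hector: ΔP = 99; V ≈ 6 × 99^0.618 ≈ 102.67 kt.
Difference ≈ 126.57 − 102.67 = 23.90 → 24 kt.

24 kt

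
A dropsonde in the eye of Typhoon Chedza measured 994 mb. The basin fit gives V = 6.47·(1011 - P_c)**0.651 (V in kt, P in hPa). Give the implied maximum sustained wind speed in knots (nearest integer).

41 kt

ΔP = 1011 − 994 = 17 mb.
17^0.651 ≈ 6.324.
V ≈ 6.47 × 6.324 ≈ 40.9 kt.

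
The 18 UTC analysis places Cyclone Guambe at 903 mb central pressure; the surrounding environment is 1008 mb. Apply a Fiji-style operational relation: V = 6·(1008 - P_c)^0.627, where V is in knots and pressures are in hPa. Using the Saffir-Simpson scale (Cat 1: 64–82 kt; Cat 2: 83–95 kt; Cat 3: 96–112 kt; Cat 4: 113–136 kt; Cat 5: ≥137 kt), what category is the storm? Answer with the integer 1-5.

3

ΔP = 1008 − 903 = 105 mb.
V ≈ 6 × 105^0.627 = 6 × 18.50 ≈ 111 kt.
111 kt falls in the Category 3 band.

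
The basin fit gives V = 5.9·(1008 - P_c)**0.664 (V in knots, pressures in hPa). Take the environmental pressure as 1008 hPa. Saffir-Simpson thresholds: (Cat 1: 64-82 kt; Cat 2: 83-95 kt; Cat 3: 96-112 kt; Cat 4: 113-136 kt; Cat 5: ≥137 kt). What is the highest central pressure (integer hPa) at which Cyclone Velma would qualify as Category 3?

Category 3 begins at V = 96 kt.
Required ΔP = (96/5.9)^(1/0.664) = 16.271^1.506 ≈ 66.75 hPa.
P_c ≤ 1008 − 66.75 = 941.25, so the highest integer P_c is 941 hPa.

941 hPa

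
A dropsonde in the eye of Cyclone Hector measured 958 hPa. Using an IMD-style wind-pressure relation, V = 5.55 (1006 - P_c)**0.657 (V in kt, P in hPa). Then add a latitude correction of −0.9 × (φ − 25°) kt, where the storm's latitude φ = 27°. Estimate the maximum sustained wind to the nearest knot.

69 kt

ΔP = 1006 − 958 = 48 hPa.
48^0.657 ≈ 12.723.
V ≈ 5.55 × 12.723 ≈ 70.6 kt.
Latitude correction: −0.9 × (27 − 25) = -1.8 kt.
Corrected V ≈ 68.8 kt → 69 kt.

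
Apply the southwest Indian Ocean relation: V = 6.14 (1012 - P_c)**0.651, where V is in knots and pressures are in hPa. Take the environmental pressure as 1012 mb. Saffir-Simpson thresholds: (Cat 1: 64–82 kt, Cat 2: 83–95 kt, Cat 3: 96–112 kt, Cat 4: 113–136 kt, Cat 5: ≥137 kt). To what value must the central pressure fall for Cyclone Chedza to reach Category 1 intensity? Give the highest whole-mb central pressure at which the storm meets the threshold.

Category 1 begins at V = 64 kt.
Required ΔP = (64/6.14)^(1/0.651) = 10.423^1.536 ≈ 36.62 mb.
P_c ≤ 1012 − 36.62 = 975.38, so the highest integer P_c is 975 mb.

975 mb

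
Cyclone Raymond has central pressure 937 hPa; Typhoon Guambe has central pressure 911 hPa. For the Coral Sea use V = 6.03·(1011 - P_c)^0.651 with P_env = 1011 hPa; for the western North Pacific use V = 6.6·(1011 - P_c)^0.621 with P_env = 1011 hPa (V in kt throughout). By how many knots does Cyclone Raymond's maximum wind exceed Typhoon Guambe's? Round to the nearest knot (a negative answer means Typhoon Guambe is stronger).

-16 kt

Cyclone Raymond: ΔP = 74; V ≈ 6.03 × 74^0.651 ≈ 99.35 kt.
Typhoon Guambe: ΔP = 100; V ≈ 6.6 × 100^0.621 ≈ 115.22 kt.
Difference ≈ 99.35 − 115.22 = -15.87 → -16 kt.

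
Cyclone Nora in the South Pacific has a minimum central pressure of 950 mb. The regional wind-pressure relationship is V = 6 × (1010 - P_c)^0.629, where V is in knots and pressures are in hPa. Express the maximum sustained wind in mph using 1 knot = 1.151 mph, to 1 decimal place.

ΔP = 1010 − 950 = 60 mb.
V ≈ 6 × 60^0.629 = 6 × 13.136 ≈ 78.815 kt.
78.815 × 1.151 ≈ 90.72 mph → 90.7 mph.

90.7 mph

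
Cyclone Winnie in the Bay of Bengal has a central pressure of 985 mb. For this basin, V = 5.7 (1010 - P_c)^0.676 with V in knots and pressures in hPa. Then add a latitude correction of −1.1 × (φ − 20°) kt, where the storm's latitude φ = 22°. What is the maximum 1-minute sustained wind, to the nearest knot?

ΔP = 1010 − 985 = 25 mb.
25^0.676 ≈ 8.811.
V ≈ 5.7 × 8.811 ≈ 50.2 kt.
Latitude correction: −1.1 × (22 − 20) = -2.2 kt.
Corrected V ≈ 48 kt → 48 kt.

48 kt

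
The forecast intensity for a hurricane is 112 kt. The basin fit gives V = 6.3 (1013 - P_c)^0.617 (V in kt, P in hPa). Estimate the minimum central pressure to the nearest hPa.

907 hPa

ΔP = (V / 6.3)^(1/0.617) = (112/6.3)^1.621.
112/6.3 = 17.778; 17.778^1.621 ≈ 106.10 hPa.
P_c = 1013 − 106.10 = 906.90 ≈ 907 hPa.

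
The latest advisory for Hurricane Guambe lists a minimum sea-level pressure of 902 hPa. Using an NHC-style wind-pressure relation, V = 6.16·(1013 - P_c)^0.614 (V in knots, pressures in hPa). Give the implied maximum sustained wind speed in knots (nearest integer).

111 kt

ΔP = 1013 − 902 = 111 hPa.
111^0.614 ≈ 18.023.
V ≈ 6.16 × 18.023 ≈ 111.0 kt.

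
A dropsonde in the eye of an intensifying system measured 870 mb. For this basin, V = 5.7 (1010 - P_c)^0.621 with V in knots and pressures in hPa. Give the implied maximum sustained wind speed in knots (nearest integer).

123 kt

ΔP = 1010 − 870 = 140 mb.
140^0.621 ≈ 21.515.
V ≈ 5.7 × 21.515 ≈ 122.6 kt.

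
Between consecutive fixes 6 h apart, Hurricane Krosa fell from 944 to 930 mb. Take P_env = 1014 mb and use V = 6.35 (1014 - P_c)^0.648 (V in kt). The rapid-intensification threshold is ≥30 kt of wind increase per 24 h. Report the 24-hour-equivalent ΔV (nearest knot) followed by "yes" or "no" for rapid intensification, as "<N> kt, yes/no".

50 kt, yes

V₁: ΔP = 70, V ≈ 6.35 × 70^0.648 ≈ 99.63 kt.
V₂: ΔP = 84, V ≈ 6.35 × 84^0.648 ≈ 112.13 kt.
ΔV over 6 h = 12.50 kt → 24 h equivalent = 12.50 × 24/6 ≈ 50.00 kt.
50 kt ≥ 30 kt ⇒ rapid intensification.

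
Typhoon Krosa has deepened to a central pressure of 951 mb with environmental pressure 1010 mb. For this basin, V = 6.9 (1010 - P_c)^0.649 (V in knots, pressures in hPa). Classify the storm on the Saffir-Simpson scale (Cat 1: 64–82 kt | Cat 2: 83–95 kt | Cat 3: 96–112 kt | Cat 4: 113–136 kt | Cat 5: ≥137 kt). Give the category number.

ΔP = 1010 − 951 = 59 mb.
V ≈ 6.9 × 59^0.649 = 6.9 × 14.10 ≈ 97 kt.
97 kt falls in the Category 3 band.

3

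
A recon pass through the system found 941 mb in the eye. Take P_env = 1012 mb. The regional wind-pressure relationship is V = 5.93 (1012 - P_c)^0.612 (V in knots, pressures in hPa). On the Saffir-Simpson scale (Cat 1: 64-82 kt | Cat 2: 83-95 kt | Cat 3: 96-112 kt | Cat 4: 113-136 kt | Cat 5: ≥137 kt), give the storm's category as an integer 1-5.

1

ΔP = 1012 − 941 = 71 mb.
V ≈ 5.93 × 71^0.612 = 5.93 × 13.58 ≈ 81 kt.
81 kt falls in the Category 1 band.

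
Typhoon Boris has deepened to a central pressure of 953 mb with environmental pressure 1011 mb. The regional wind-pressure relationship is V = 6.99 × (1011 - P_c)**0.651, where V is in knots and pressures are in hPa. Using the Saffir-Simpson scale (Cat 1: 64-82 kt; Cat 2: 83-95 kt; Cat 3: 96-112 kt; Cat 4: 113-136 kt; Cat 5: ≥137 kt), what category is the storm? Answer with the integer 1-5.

ΔP = 1011 − 953 = 58 mb.
V ≈ 6.99 × 58^0.651 = 6.99 × 14.06 ≈ 98 kt.
98 kt falls in the Category 3 band.

3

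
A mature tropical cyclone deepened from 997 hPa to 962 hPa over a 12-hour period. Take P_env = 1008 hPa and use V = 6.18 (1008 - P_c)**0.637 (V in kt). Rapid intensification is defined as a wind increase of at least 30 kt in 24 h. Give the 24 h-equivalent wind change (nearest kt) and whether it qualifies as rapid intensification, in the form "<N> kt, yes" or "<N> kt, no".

85 kt, yes

V₁: ΔP = 11, V ≈ 6.18 × 11^0.637 ≈ 28.47 kt.
V₂: ΔP = 46, V ≈ 6.18 × 46^0.637 ≈ 70.82 kt.
ΔV over 12 h = 42.35 kt → 24 h equivalent = 42.35 × 24/12 ≈ 84.70 kt.
85 kt ≥ 30 kt ⇒ rapid intensification.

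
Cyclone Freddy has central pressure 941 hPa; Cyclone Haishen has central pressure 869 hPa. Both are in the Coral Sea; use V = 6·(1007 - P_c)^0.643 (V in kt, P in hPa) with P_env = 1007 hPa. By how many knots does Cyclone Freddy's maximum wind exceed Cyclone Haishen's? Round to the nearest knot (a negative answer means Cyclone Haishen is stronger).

Cyclone Freddy: ΔP = 66; V ≈ 6 × 66^0.643 ≈ 88.74 kt.
Cyclone Haishen: ΔP = 138; V ≈ 6 × 138^0.643 ≈ 142.59 kt.
Difference ≈ 88.74 − 142.59 = -53.85 → -54 kt.

-54 kt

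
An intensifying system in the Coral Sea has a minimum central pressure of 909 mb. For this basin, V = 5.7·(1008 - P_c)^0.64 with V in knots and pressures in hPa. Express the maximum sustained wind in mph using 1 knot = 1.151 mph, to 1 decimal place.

ΔP = 1008 − 909 = 99 mb.
V ≈ 5.7 × 99^0.64 = 5.7 × 18.932 ≈ 107.915 kt.
107.915 × 1.151 ≈ 124.21 mph → 124.2 mph.

124.2 mph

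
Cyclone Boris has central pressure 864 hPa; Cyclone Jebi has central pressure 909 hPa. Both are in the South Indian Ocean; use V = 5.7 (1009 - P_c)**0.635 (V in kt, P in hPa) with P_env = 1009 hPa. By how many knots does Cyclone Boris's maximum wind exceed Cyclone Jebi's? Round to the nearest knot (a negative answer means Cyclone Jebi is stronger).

Cyclone Boris: ΔP = 145; V ≈ 5.7 × 145^0.635 ≈ 134.38 kt.
Cyclone Jebi: ΔP = 100; V ≈ 5.7 × 100^0.635 ≈ 106.14 kt.
Difference ≈ 134.38 − 106.14 = 28.24 → 28 kt.

28 kt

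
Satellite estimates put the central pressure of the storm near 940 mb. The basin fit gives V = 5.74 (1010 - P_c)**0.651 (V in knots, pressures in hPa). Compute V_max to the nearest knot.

91 kt

ΔP = 1010 − 940 = 70 mb.
70^0.651 ≈ 15.891.
V ≈ 5.74 × 15.891 ≈ 91.2 kt.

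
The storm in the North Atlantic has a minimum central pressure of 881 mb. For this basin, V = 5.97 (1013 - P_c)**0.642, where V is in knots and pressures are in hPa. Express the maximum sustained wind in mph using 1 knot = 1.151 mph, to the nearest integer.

ΔP = 1013 − 881 = 132 mb.
V ≈ 5.97 × 132^0.642 = 5.97 × 22.983 ≈ 137.209 kt.
137.209 × 1.151 ≈ 157.93 mph → 158 mph.

158 mph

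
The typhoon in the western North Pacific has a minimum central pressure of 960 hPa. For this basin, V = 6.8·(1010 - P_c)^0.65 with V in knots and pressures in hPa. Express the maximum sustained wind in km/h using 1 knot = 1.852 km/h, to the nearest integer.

160 km/h

ΔP = 1010 − 960 = 50 hPa.
V ≈ 6.8 × 50^0.65 = 6.8 × 12.715 ≈ 86.465 kt.
86.465 × 1.852 ≈ 160.13 km/h → 160 km/h.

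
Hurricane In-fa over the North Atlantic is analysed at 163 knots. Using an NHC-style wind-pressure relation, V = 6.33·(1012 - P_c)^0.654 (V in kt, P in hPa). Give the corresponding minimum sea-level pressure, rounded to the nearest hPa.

ΔP = (V / 6.33)^(1/0.654) = (163/6.33)^1.529.
163/6.33 = 25.750; 25.750^1.529 ≈ 143.60 hPa.
P_c = 1012 − 143.60 = 868.40 ≈ 868 hPa.

868 hPa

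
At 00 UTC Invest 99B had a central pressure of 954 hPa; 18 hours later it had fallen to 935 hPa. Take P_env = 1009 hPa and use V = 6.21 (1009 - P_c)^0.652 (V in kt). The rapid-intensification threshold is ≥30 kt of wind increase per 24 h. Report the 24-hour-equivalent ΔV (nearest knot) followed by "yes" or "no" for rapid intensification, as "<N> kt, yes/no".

24 kt, no

V₁: ΔP = 55, V ≈ 6.21 × 55^0.652 ≈ 84.69 kt.
V₂: ΔP = 74, V ≈ 6.21 × 74^0.652 ≈ 102.76 kt.
ΔV over 18 h = 18.07 kt → 24 h equivalent = 18.07 × 24/18 ≈ 24.09 kt.
24 kt < 30 kt ⇒ not rapid intensification.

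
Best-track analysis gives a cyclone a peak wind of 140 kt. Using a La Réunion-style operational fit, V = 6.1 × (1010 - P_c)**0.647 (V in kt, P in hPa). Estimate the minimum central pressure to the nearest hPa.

883 hPa

ΔP = (V / 6.1)^(1/0.647) = (140/6.1)^1.546.
140/6.1 = 22.951; 22.951^1.546 ≈ 126.84 hPa.
P_c = 1010 − 126.84 = 883.16 ≈ 883 hPa.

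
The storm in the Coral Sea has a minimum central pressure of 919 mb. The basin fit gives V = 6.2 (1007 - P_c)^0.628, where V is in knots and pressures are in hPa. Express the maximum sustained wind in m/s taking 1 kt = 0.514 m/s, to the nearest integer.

ΔP = 1007 − 919 = 88 mb.
V ≈ 6.2 × 88^0.628 = 6.2 × 16.639 ≈ 103.164 kt.
103.164 × 0.514 ≈ 53.03 m/s → 53 m/s.

53 m/s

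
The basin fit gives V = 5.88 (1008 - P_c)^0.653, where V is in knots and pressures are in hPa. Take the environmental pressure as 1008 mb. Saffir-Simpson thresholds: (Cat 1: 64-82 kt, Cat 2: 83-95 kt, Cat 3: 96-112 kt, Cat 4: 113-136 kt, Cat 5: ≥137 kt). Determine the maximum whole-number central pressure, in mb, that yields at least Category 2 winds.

950 mb

Category 2 begins at V = 83 kt.
Required ΔP = (83/5.88)^(1/0.653) = 14.116^1.531 ≈ 57.63 mb.
P_c ≤ 1008 − 57.63 = 950.37, so the highest integer P_c is 950 mb.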